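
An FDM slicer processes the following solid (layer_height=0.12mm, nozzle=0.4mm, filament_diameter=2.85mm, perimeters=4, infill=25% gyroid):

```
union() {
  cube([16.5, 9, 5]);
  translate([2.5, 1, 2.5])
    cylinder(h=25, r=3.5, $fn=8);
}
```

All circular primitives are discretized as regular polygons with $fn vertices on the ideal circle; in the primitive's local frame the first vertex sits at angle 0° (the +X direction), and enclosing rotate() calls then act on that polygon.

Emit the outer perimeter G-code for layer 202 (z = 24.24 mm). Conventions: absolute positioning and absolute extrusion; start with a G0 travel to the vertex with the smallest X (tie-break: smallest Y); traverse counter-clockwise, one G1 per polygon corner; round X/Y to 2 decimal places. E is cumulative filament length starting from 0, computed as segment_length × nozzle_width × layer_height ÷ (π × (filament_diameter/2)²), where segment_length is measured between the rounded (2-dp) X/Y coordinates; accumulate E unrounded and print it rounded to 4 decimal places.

G0 X-1.00 Y1.00 Z24.24
G1 X0.03 Y-1.47 E0.0201
G1 X2.50 Y-2.50 E0.0403
G1 X4.97 Y-1.47 E0.0604
G1 X6.00 Y1.00 E0.0805
G1 X4.97 Y3.47 E0.1007
G1 X2.50 Y4.50 E0.1208
G1 X0.03 Y3.47 E0.1410
G1 X-1.00 Y1.00 E0.1611

At z = 24.24 mm: the cube is not intersected at this z (z outside [0, 5]); the r=3.5 cylinder at (2.5, 1) gives a regular 8-gon of circumradius 3.5 (constant along its height); Taking the union: only the r=3.5 cylinder at (2.5, 1) is present, so the union is just that shape — 1 connected region. The outline is a single polygon with 8 vertices. Extrusion per mm of travel: 0.4 × 0.12 / (π × 1.425²) = 0.007524. Accumulating E over each segment gives final E = 0.1611.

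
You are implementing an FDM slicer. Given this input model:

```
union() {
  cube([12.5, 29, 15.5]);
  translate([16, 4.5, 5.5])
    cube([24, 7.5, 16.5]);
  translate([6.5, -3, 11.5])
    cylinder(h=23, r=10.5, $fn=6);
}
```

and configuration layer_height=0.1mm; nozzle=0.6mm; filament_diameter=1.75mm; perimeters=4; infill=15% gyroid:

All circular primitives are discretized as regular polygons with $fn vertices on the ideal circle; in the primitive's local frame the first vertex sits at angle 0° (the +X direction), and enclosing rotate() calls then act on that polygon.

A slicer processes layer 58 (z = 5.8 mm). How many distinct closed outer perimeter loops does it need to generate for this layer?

2

At z = 5.8 mm: the cube (footprint 12.5×29) is included at this height; the cube at (16, 4.5) (footprint 24×7.5) is included at this height; the cylinder at (6.5, -3) is not intersected at this z (z outside [11.5, 34.5]); Combining (union): the 2 present regions are separate (no shared area or edge), so areas and boundary lengths simply add and each stays a separate island — 2 connected regions. The result has 2 disconnected regions.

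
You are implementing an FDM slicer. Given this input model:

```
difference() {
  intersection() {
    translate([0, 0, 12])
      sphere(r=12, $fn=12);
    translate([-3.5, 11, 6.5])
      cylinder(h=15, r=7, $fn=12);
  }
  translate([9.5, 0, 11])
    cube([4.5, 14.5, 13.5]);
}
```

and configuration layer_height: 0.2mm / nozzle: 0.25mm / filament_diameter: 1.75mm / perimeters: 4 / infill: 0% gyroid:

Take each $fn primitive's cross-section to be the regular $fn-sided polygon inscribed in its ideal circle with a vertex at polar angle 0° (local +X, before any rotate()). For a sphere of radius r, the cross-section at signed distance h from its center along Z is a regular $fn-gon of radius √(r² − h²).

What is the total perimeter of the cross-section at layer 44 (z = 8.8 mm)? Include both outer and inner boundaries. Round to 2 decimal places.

30.83 mm

At z = 8.8 mm: the r=12 sphere slices to a regular 12-gon of circumradius 11.565 (√(r²−h²) with h=3.2 from center) (perimeter = 2·12·11.565·sin(180°/12) = 71.84 mm); the r=7 cylinder at (-3.5, 11) gives a regular 12-gon of circumradius 7 (constant along its height) (perimeter = 2·12·7.000·sin(180°/12) = 43.48 mm); After intersecting: the r=7 cylinder at (-3.5, 11) partially overlaps the r=12 sphere; clipping to the common part keeps 60.54 mm² — boundary = 30.83 mm; the cube at (9.5, 0) is not intersected at this z (z outside [11, 24.5]); Taking the first minus the rest: none of the subtracted shapes is present at this height, so the result so far is unchanged — boundary = 30.83 mm. Overall, the cross-section is a single solid region. Total boundary length (outer) = 30.83 mm.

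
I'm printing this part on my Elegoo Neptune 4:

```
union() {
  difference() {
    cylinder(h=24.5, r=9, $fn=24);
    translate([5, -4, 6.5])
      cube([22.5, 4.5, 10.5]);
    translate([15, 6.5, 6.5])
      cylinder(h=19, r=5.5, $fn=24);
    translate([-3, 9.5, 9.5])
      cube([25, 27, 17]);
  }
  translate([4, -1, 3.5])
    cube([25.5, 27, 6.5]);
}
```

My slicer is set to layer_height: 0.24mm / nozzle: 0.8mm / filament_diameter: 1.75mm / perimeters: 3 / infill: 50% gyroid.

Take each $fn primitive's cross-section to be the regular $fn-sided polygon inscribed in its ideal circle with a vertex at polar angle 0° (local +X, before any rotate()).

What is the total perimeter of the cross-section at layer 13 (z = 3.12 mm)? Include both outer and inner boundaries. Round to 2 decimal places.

56.39 mm

At z = 3.12 mm: the r=9 cylinder gives a regular 24-gon of circumradius 9 (constant along its height) (perimeter = 2·24·9.000·sin(180°/24) = 56.39 mm); the cube at (5, -4) does not reach this height (z outside [6.5, 17]); the cylinder at (15, 6.5) is absent (z outside [6.5, 25.5]); the cube at (-3, 9.5) does not reach this height (z outside [9.5, 26.5]); After the difference (first − rest): none of the subtracted shapes is present at this height, so the r=9 cylinder is unchanged — boundary = 56.39 mm; the cube at (4, -1) is absent (z outside [3.5, 10]); Merging all regions: only the result so far is present, so the union is just that shape — boundary = 56.39 mm. Overall, the cross-section is a single solid region. Total boundary length (outer) = 56.39 mm.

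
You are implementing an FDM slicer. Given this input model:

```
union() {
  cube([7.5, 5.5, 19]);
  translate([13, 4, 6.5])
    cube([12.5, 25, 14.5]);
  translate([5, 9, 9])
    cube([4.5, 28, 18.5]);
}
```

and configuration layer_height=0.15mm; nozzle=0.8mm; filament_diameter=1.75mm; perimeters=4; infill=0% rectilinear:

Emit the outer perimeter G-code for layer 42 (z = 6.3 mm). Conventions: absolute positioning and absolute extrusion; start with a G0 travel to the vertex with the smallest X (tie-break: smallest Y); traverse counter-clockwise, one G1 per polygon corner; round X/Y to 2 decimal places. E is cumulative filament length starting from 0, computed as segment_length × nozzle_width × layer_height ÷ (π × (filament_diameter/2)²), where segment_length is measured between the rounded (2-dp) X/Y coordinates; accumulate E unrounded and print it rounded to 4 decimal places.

G0 X0.00 Y0.00 Z6.30
G1 X7.50 Y0.00 E0.3742
G1 X7.50 Y5.50 E0.6486
G1 X0.00 Y5.50 E1.0227
G1 X0.00 Y0.00 E1.2971

At z = 6.3 mm: the 7.5×5.5 cube contributes its full rectangle; the cube at (13, 4) is not intersected at this z (z outside [6.5, 21]); the cube at (5, 9) is not intersected at this z (z outside [9, 27.5]); Combining (union): only the 7.5×5.5 cube is present, so the union is just that shape — 1 connected region. The outline is a single polygon with 4 vertices. Extrusion per mm of travel: 0.8 × 0.15 / (π × 0.875²) = 0.049890. Accumulating E over each segment gives final E = 1.2971.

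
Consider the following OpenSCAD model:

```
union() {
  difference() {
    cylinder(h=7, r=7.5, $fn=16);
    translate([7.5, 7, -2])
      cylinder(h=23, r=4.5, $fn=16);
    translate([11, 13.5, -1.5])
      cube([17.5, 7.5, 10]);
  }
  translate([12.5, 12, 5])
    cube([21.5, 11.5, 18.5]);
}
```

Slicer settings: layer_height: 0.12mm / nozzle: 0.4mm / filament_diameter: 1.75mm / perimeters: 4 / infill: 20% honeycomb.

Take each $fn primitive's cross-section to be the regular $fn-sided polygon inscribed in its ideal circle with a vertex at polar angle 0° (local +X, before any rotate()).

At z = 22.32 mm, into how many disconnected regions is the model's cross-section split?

At z = 22.32 mm: the cylinder is not intersected at this z (z outside [0, 7]); the cylinder at (7.5, 7) is not intersected at this z (z outside [-2, 21]); the cube at (11, 13.5) does not reach this height (z outside [-1.5, 8.5]); Subtracting the remaining from the first: the first operand is absent here, so nothing remains; the 21.5×11.5 cube at (12.5, 12) contributes its full rectangle; Taking the union: only the 21.5×11.5 cube at (12.5, 12) is present, so the union is just that shape — 1 connected region. The result has 1 disconnected region.

1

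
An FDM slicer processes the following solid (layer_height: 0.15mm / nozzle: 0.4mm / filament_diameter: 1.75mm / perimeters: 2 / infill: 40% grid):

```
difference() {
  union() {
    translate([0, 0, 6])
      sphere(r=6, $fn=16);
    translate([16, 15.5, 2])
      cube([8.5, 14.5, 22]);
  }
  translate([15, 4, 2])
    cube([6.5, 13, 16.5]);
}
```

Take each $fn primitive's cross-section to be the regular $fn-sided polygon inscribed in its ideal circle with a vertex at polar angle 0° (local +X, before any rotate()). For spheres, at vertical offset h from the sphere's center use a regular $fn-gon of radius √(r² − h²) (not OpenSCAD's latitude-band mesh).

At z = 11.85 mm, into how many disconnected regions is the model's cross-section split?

At z = 11.85 mm: the r=6 sphere contributes a regular 16-gon of circumradius √(6²−5.85²) = 1.333; the cube at (16, 15.5) (footprint 8.5×14.5) is included at this height; Merging all regions: the 2 present regions are separate (no shared area or edge), so areas and boundary lengths simply add and each stays a separate island — 2 connected regions; the cube at (15, 4) is present — its section is the full 6.5×13 rectangle; After the difference (first − rest): starting from the result so far, the 6.5×13 cube at (15, 4) partially overlaps it — only the 8.25 mm² overlap (of its 84.50 mm²) is removed, clipping the outline — 2 connected regions. The result has 2 disconnected regions.

2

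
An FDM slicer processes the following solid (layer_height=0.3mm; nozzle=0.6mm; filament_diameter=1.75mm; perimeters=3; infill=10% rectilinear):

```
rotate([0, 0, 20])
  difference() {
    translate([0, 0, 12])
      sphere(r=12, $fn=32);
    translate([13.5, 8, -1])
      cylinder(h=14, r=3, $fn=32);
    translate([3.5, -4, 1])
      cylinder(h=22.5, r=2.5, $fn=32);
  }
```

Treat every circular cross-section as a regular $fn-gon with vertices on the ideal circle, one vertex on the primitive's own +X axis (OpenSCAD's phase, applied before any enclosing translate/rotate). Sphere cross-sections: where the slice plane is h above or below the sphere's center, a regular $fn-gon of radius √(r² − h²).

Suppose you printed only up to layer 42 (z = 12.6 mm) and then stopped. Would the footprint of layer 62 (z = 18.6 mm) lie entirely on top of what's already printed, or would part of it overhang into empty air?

entirely on top

Compare the two slices. At z = 12.6: the r=12 sphere slices to a regular 32-gon of circumradius 11.985 (√(r²−h²) with h=0.6 from center) (area = (32/2)·11.985²·sin(360°/32) = 448.36 mm²); the r=3 cylinder at (13.5, 8) gives a regular 32-gon of circumradius 3 (constant along its height) (area = (32/2)·3.000²·sin(360°/32) = 28.09 mm²); the cylinder at (3.5, -4): section is a regular 32-gon, circumradius r=2.5 (area = (32/2)·2.500²·sin(360°/32) = 19.51 mm²); Subtracting the remaining from the first: starting from the r=12 sphere (448.36 mm²), the r=3 cylinder at (13.5, 8) misses the remaining region (no effect); the r=2.5 cylinder at (3.5, -4) lies wholly inside it (removes its full 19.51 mm² and its 15.68 mm outline becomes a hole wall) — area = 428.86 mm²; (rotated 20° about Z; rotation is an isometry so areas/perimeters/island counts are preserved). At z = 18.6: the sphere: section is a regular 32-gon, circumradius = √(r²−h²) = √(12²−6.6²) = 10.022 (area = (32/2)·10.022²·sin(360°/32) = 313.52 mm²); the cylinder at (13.5, 8) is not intersected at this z (z outside [-1, 13]); the r=2.5 cylinder at (3.5, -4) contributes a regular 32-gon of circumradius 2.5 (area = (32/2)·2.500²·sin(360°/32) = 19.51 mm²); Subtracting the remaining from the first: starting from the r=12 sphere (313.52 mm²), the r=2.5 cylinder at (3.5, -4) lies wholly inside it (removes its full 19.51 mm² and its 15.68 mm outline becomes a hole wall) — area = 294.01 mm²; (whole slice rotated 20° about Z — lengths, areas and connectivity unchanged). Checking containment: the cross-section at z = 18.6 is a subset of the cross-section at z = 12.6.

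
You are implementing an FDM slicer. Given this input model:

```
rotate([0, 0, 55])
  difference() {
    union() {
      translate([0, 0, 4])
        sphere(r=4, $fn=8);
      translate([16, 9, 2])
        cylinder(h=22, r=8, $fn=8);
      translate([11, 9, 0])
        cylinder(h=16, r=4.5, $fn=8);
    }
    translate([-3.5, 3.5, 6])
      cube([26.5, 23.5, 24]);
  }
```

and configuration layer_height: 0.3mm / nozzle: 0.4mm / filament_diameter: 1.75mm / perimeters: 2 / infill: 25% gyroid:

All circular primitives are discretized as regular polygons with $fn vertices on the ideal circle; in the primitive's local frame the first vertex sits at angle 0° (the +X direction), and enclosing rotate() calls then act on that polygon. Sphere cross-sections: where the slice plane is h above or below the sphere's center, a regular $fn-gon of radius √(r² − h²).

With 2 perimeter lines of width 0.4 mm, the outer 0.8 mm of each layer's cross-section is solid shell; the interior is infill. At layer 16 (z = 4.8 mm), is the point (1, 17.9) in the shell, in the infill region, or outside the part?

infill

At z = 4.8 mm: the sphere: section is a regular 8-gon, circumradius = √(r²−h²) = √(4²−0.8²) = 3.919; the r=8 cylinder at (16, 9) contributes a regular 8-gon of circumradius 8; the cylinder at (11, 9): section is a regular 8-gon, circumradius r=4.5; Merging all regions: the regions partially overlap (shared area 46.60 mm²), so overlapping operands fuse into one piece — 2 connected regions; the cube at (-3.5, 3.5) is absent (z outside [6, 30]); Taking the first minus the rest: none of the subtracted shapes is present at this height, so the result so far is unchanged — 2 connected regions; (rotated 55° about Z; rotation is an isometry so areas/perimeters/island counts are preserved). Overall, the cross-section has 2 separate islands. Undo the 55° rotation: the query point maps to (15.236, 9.448) in the un-rotated model frame. The nearest boundary edge runs (7.82, 12.18)→(9.63, 12.93); distance from the point to it = 6.60 mm. (Shell/infill is judged within the island containing the point — the largest one.) The point is inside the cross-section and 6.60 mm from the nearest boundary — more than the 0.8 mm shell width (2 × 0.4), so it's in the infill interior.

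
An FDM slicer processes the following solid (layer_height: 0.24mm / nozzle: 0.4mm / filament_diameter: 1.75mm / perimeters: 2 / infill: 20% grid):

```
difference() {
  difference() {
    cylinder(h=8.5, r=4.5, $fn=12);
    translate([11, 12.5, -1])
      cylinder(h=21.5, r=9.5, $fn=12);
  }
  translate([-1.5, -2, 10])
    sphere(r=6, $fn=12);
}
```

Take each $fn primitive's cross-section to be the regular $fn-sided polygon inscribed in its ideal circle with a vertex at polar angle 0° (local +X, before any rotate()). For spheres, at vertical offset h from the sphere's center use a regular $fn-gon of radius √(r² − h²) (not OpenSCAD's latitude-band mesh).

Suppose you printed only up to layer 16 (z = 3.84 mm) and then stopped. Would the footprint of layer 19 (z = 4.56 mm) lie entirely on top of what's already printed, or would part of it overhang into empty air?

Compare the two slices. At z = 3.84: the r=4.5 cylinder gives a regular 12-gon of circumradius 4.5 (constant along its height) (area = (12/2)·4.500²·sin(360°/12) = 60.75 mm²); the r=9.5 cylinder at (11, 12.5) gives a regular 12-gon of circumradius 9.5 (constant along its height) (area = (12/2)·9.500²·sin(360°/12) = 270.75 mm²); Subtracting the remaining from the first: starting from the r=4.5 cylinder (60.75 mm²), the r=9.5 cylinder at (11, 12.5) misses the remaining region (no effect) — area = 60.75 mm²; the sphere at (-1.5, -2) is absent (|z−center|=6.160 > r=6); After the difference (first − rest): none of the subtracted shapes is present at this height, so that combined region is unchanged — area = 60.75 mm². At z = 4.56: the r=4.5 cylinder gives a regular 12-gon of circumradius 4.5 (constant along its height) (area = (12/2)·4.500²·sin(360°/12) = 60.75 mm²); the cylinder at (11, 12.5): section is a regular 12-gon, circumradius r=9.5 (area = (12/2)·9.500²·sin(360°/12) = 270.75 mm²); After the difference (first − rest): starting from the r=4.5 cylinder (60.75 mm²), the r=9.5 cylinder at (11, 12.5) misses the remaining region (no effect) — area = 60.75 mm²; the sphere at (-1.5, -2): section is a regular 12-gon, circumradius = √(r²−h²) = √(6²−5.44²) = 2.531 (area = (12/2)·2.531²·sin(360°/12) = 19.22 mm²); Taking the first minus the rest: starting from the result so far (60.75 mm²), the r=6 sphere at (-1.5, -2) partially overlaps it — only the 17.51 mm² overlap (of its 19.22 mm²) is removed, clipping the outline — area = 43.24 mm². Checking containment: the cross-section at z = 4.56 is a subset of the cross-section at z = 3.84.

entirely on top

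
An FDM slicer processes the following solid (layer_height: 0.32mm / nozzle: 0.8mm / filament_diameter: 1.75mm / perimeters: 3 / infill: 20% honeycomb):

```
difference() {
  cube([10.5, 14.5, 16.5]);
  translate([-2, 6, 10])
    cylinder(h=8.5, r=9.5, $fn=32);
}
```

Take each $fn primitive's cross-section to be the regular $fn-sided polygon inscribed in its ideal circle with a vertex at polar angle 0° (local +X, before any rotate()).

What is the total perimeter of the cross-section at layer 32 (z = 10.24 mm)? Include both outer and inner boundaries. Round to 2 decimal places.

At z = 10.24 mm: the 10.5×14.5 cube contributes its full rectangle (perimeter 50.00 mm); the r=9.5 cylinder at (-2, 6) gives a regular 32-gon of circumradius 9.5 (constant along its height) (perimeter = 2·32·9.500·sin(180°/32) = 59.59 mm); Taking the first minus the rest: starting from the 10.5×14.5 cube, the r=9.5 cylinder at (-2, 6) partially overlaps it — only the 91.44 mm² overlap (of its 281.71 mm²) is removed, clipping the outline — boundary = 45.15 mm. Overall, the cross-section is a single solid region. Total boundary length (outer) = 45.15 mm.

45.15 mm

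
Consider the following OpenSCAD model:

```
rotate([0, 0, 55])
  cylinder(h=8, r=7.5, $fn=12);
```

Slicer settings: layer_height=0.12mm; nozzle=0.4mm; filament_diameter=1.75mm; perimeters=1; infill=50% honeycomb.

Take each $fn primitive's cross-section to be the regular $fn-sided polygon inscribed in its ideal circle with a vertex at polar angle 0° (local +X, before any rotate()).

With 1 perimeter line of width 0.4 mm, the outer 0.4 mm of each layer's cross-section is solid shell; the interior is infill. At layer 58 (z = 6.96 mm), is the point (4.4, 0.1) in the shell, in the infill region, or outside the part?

infill

At z = 6.96 mm: the r=7.5 cylinder contributes a regular 12-gon of circumradius 7.5; (rotated 55° about Z; rotation is an isometry so areas/perimeters/island counts are preserved). Overall, the cross-section is a single solid region. Undo the 55° rotation: the query point maps to (2.606, -3.547) in the un-rotated model frame. The nearest boundary edge runs (3.75, -6.50)→(6.50, -3.75); distance from the point to it = 2.89 mm. The point is inside the cross-section and 2.89 mm from the nearest boundary — more than the 0.4 mm shell width (1 × 0.4), so it's in the infill interior.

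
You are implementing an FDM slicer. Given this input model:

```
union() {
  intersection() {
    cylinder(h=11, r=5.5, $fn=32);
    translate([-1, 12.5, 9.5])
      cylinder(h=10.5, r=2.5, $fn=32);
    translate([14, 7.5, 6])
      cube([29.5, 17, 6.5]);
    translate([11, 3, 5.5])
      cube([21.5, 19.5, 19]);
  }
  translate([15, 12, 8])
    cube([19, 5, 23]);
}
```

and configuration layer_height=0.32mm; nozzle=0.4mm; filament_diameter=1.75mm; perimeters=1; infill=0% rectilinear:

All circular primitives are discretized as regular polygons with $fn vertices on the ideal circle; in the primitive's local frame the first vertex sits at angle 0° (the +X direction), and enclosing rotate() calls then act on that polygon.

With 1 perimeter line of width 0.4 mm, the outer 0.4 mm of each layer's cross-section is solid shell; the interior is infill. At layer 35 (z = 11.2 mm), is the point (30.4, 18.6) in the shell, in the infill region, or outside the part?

At z = 11.2 mm: the cylinder does not reach this height (z outside [0, 11]); the cylinder at (-1, 12.5): section is a regular 32-gon, circumradius r=2.5; the cube at (14, 7.5) is present — its section is the full 29.5×17 rectangle; the cube at (11, 3) is present — its section is the full 21.5×19.5 rectangle; Taking the intersection: at least one operand is absent at this height, so nothing remains; the cube at (15, 12) is present — its section is the full 19×5 rectangle; Combining (union): only the 19×5 cube at (15, 12) is present, so the union is just that shape — 1 connected region. Overall, the cross-section is a single solid region. The nearest boundary edge runs (34.00, 17.00)→(15.00, 17.00); distance from the point to it = 1.60 mm. The point is not inside any of the regions above, so it lies outside the cross-section (1.60 mm from the nearest boundary).

outside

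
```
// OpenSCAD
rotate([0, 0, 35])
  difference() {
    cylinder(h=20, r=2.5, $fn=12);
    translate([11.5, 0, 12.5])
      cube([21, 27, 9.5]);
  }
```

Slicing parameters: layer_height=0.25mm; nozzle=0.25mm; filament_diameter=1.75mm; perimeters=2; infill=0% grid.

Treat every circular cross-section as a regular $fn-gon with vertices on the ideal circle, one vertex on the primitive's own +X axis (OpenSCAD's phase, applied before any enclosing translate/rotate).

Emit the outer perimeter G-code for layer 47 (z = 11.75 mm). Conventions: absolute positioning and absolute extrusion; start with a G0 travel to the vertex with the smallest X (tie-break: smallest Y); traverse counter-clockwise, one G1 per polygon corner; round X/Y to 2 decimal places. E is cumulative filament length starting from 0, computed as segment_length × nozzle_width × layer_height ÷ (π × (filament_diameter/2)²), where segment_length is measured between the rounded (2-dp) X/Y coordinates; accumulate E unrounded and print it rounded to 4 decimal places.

G0 X-2.49 Y-0.22 Z11.75
G1 X-2.05 Y-1.43 E0.0335
G1 X-1.06 Y-2.27 E0.0672
G1 X0.22 Y-2.49 E0.1009
G1 X1.43 Y-2.05 E0.1344
G1 X2.27 Y-1.06 E0.1681
G1 X2.49 Y0.22 E0.2019
G1 X2.05 Y1.43 E0.2353
G1 X1.06 Y2.27 E0.2691
G1 X-0.22 Y2.49 E0.3028
G1 X-1.43 Y2.05 E0.3363
G1 X-2.27 Y1.06 E0.3700
G1 X-2.49 Y-0.22 E0.4038

At z = 11.75 mm: the r=2.5 cylinder contributes a regular 12-gon of circumradius 2.5; the cube at (11.5, 0) is not intersected at this z (z outside [12.5, 22]); Subtracting the remaining from the first: none of the subtracted shapes is present at this height, so the r=2.5 cylinder is unchanged — 1 connected region; (rotated 35° about Z; rotation is an isometry so areas/perimeters/island counts are preserved). The outline is a single polygon with 12 vertices. Extrusion per mm of travel: 0.25 × 0.25 / (π × 0.875²) = 0.025984. Accumulating E over each segment gives final E = 0.4038.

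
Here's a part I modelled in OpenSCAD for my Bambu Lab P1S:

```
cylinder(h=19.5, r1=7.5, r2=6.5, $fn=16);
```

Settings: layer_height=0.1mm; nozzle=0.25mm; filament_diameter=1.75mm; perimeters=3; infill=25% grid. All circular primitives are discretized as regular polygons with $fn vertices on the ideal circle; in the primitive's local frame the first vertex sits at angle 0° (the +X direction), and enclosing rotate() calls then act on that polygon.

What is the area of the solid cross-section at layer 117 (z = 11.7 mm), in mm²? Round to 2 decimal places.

At z = 11.7 mm: the cone contributes a regular 16-gon of circumradius 6.900 (interpolated between r1=7.5 and r2=6.5 at t=0.600) (area = (16/2)·6.900²·sin(360°/16) = 145.76 mm²). Overall, the cross-section is a single solid region. Net area = 145.76 mm².

145.76 mm²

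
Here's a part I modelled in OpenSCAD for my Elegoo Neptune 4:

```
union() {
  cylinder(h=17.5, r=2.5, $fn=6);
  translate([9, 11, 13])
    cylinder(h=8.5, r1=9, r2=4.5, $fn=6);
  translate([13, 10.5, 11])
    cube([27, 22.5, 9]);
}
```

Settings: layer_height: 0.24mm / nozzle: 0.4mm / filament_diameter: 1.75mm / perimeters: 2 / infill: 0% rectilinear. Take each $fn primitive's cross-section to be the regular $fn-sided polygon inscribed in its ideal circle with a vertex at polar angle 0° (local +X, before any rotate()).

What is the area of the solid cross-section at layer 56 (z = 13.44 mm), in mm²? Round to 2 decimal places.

801.57 mm²

At z = 13.44 mm: the cylinder: section is a regular 6-gon, circumradius r=2.5 (area = (6/2)·2.500²·sin(360°/6) = 16.24 mm²); the cone at (9, 11) (r1=9→r2=4.5) has section circumradius 8.767 here — a regular 6-gon (area = (6/2)·8.767²·sin(360°/6) = 199.69 mm²); the 27×22.5 cube at (13, 10.5) contributes its full rectangle (area 607.50 mm²); Taking the union: the regions partially overlap — summed areas 823.43 mm² minus the doubly-counted overlap 21.86 mm² gives 801.57 mm² — area = 801.57 mm². Overall, the cross-section has 2 separate islands. Net area = 801.57 mm².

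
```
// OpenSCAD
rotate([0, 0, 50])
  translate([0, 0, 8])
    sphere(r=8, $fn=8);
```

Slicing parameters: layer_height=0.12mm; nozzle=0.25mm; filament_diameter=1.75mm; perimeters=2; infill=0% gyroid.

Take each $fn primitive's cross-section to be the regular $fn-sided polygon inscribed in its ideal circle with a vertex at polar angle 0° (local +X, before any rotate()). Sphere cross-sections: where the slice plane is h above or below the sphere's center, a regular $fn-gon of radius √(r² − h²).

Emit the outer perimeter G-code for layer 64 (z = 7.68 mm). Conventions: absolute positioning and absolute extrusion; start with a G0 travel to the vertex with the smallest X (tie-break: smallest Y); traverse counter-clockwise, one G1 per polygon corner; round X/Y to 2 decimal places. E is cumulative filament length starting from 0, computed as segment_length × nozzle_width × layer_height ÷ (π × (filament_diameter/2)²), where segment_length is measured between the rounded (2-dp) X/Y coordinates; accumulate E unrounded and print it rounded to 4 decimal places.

G0 X-7.96 Y-0.70 Z7.68
G1 X-5.14 Y-6.12 E0.0762
G1 X0.70 Y-7.96 E0.1526
G1 X6.12 Y-5.14 E0.2288
G1 X7.96 Y0.70 E0.3051
G1 X5.14 Y6.12 E0.3814
G1 X-0.70 Y7.96 E0.4577
G1 X-6.12 Y5.14 E0.5339
G1 X-7.96 Y-0.70 E0.6103

At z = 7.68 mm: the sphere: section is a regular 8-gon, circumradius = √(r²−h²) = √(8²−0.32²) = 7.994; (rotated 50° about Z; rotation is an isometry so areas/perimeters/island counts are preserved). The outline is a single polygon with 8 vertices. Extrusion per mm of travel: 0.25 × 0.12 / (π × 0.875²) = 0.012473. Accumulating E over each segment gives final E = 0.6103.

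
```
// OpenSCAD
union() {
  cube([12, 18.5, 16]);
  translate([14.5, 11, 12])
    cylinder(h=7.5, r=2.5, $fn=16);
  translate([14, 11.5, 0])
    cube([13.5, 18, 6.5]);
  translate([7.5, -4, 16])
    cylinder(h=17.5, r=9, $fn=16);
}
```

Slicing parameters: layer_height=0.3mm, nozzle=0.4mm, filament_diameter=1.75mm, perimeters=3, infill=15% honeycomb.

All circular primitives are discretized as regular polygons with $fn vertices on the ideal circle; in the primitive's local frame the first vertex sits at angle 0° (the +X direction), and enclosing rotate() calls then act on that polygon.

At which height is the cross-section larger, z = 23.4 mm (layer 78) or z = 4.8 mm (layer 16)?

layer 16 (z = 4.8 mm)

Layer 78 (z = 23.4): the cube is absent (z outside [0, 16]); the cylinder at (14.5, 11) is absent (z outside [12, 19.5]); the cube at (14, 11.5) does not reach this height (z outside [0, 6.5]); the cylinder at (7.5, -4): section is a regular 16-gon, circumradius r=9 (area = (16/2)·9.000²·sin(360°/16) = 247.98 mm²); Combining (union): only the r=9 cylinder at (7.5, -4) is present, so the union is just that shape — area = 247.98 mm². So its area = 247.98 mm². Layer 16 (z = 4.8): the cube (footprint 12×18.5) is included at this height (area 222.00 mm²); the cylinder at (14.5, 11) is not intersected at this z (z outside [12, 19.5]); the 13.5×18 cube at (14, 11.5) contributes its full rectangle (area 243.00 mm²); the cylinder at (7.5, -4) is not intersected at this z (z outside [16, 33.5]); Combining (union): the 2 present regions are separate (no shared area or edge), so areas and boundary lengths simply add and each stays a separate island — area = 465.00 mm². So its area = 465.00 mm². Layer 16 is larger (465.00 vs 247.98 mm²).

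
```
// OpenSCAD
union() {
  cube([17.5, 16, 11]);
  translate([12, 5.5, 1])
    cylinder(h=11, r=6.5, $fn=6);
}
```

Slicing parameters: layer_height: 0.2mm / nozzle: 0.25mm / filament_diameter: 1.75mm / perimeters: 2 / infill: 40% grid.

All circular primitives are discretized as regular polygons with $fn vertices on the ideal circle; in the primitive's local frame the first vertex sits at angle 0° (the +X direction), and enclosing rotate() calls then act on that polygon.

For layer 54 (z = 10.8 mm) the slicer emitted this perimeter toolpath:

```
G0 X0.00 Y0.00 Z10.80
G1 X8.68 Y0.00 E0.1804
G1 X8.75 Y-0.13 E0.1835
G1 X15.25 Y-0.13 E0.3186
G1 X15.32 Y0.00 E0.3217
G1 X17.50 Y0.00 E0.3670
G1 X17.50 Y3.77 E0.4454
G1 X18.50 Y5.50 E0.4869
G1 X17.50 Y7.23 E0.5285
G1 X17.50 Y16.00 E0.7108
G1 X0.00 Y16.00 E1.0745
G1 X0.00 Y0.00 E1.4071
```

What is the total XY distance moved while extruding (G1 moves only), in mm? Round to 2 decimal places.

Sum the Euclidean lengths of each G1 segment: total = 67.69 mm.

67.69 mm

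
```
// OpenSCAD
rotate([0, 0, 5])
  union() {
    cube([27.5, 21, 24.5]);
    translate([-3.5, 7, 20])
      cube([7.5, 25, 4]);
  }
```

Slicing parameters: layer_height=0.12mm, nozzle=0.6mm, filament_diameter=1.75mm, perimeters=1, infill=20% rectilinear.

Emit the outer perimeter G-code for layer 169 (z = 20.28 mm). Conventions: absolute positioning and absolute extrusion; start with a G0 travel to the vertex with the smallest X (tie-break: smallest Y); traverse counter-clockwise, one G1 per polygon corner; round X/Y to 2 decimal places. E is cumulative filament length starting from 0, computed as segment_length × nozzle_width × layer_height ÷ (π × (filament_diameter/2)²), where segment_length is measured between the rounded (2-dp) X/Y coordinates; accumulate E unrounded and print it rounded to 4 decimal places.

G0 X-6.28 Y31.57 Z20.28
G1 X-4.10 Y6.67 E0.7482
G1 X-0.61 Y6.97 E0.8531
G1 X0.00 Y0.00 E1.0625
G1 X27.40 Y2.40 E1.8858
G1 X25.57 Y23.32 E2.5145
G1 X2.15 Y21.27 E3.2182
G1 X1.20 Y32.23 E3.5475
G1 X-6.28 Y31.57 E3.7723

At z = 20.28 mm: the 27.5×21 cube contributes its full rectangle; the cube at (-3.5, 7) (footprint 7.5×25) is included at this height; Merging all regions: the regions partially overlap (shared area 56.00 mm²), so overlapping operands fuse into one piece — 1 connected region; (whole slice rotated 5° about Z — lengths, areas and connectivity unchanged). The outline is a single polygon with 8 vertices. Extrusion per mm of travel: 0.6 × 0.12 / (π × 0.875²) = 0.029934. Accumulating E over each segment gives final E = 3.7723.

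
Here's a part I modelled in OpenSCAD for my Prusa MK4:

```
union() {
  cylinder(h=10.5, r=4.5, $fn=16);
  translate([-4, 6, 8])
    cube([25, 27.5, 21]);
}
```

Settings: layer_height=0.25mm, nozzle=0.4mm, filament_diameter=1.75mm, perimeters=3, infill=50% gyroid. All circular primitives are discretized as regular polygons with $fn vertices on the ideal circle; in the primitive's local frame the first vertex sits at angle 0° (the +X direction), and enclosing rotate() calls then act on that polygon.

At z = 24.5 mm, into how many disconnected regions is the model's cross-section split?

At z = 24.5 mm: the cylinder is absent (z outside [0, 10.5]); the cube at (-4, 6) is present — its section is the full 25×27.5 rectangle; Taking the union: only the 25×27.5 cube at (-4, 6) is present, so the union is just that shape — 1 connected region. The result has 1 disconnected region.

1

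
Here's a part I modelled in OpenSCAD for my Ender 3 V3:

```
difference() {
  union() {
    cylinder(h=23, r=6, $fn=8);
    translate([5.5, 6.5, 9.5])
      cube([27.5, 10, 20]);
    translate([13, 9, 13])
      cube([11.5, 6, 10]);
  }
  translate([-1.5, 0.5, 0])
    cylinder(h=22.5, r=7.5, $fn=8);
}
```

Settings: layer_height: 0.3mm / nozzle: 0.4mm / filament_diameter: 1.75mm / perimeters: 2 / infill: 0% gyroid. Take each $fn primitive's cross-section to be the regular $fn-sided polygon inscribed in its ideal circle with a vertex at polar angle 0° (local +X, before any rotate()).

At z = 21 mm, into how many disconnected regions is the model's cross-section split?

2

At z = 21 mm: the cylinder: section is a regular 8-gon, circumradius r=6; the 27.5×10 cube at (5.5, 6.5) contributes its full rectangle; the 11.5×6 cube at (13, 9) contributes its full rectangle; Taking the union: the regions partially overlap (shared area 69.00 mm²), so overlapping operands fuse into one piece — 2 connected regions; the cylinder at (-1.5, 0.5): section is a regular 8-gon, circumradius r=7.5; Subtracting the remaining from the first: starting from that combined region, the r=7.5 cylinder at (-1.5, 0.5) partially overlaps it — only the 100.91 mm² overlap (of its 159.10 mm²) is removed, clipping the outline — 2 connected regions. The result has 2 disconnected regions.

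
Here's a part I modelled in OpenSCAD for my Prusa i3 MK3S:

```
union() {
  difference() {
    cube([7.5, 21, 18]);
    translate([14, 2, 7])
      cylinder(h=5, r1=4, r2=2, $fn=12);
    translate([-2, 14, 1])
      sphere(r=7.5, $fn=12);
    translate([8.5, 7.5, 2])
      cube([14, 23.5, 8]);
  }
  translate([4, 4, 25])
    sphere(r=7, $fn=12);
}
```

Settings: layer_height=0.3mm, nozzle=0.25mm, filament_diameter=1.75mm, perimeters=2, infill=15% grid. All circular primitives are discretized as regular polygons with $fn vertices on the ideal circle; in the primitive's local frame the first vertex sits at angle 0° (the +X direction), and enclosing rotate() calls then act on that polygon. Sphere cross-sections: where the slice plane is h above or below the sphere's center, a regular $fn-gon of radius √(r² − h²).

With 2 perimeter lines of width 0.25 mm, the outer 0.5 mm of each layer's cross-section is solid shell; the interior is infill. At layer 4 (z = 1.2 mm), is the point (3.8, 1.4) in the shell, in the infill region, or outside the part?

At z = 1.2 mm: the cube is present — its section is the full 7.5×21 rectangle; the cone at (14, 2) does not reach this height (z outside [7, 12]); the r=7.5 sphere at (-2, 14) contributes a regular 12-gon of circumradius √(7.5²−0.2²) = 7.497; the cube at (8.5, 7.5) is not intersected at this z (z outside [2, 10]); After the difference (first − rest): starting from the 7.5×21 cube, the r=7.5 sphere at (-2, 14) partially overlaps it — only the 55.40 mm² overlap (of its 168.63 mm²) is removed, clipping the outline — 1 connected region; the sphere at (4, 4) does not reach this height (|z−center|=23.800 > r=7); Taking the union: only that combined region is present, so the union is just that shape — 1 connected region. Overall, the cross-section is a single solid region. The nearest boundary edge runs (7.50, 0.00)→(0.00, 0.00); distance from the point to it = 1.40 mm. The point is inside the cross-section and 1.40 mm from the nearest boundary — more than the 0.5 mm shell width (2 × 0.25), so it's in the infill interior.

infill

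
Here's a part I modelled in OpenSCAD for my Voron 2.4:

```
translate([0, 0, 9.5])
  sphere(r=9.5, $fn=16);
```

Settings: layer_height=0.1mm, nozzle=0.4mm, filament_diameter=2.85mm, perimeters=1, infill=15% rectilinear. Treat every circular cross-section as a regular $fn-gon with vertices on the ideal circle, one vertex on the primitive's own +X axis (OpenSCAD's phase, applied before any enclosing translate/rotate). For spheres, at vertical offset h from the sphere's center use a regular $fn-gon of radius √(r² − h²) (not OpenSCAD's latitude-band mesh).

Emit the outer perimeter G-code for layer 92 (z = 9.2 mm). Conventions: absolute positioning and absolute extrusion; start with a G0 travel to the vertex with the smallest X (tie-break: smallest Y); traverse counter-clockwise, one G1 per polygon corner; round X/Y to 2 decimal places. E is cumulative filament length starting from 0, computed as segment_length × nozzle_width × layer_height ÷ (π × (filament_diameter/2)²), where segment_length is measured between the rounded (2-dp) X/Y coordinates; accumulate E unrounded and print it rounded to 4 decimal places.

G0 X-9.50 Y0.00 Z9.20
G1 X-8.77 Y-3.63 E0.0232
G1 X-6.71 Y-6.71 E0.0465
G1 X-3.63 Y-8.77 E0.0697
G1 X0.00 Y-9.50 E0.0929
G1 X3.63 Y-8.77 E0.1161
G1 X6.71 Y-6.71 E0.1394
G1 X8.77 Y-3.63 E0.1626
G1 X9.50 Y0.00 E0.1858
G1 X8.77 Y3.63 E0.2090
G1 X6.71 Y6.71 E0.2323
G1 X3.63 Y8.77 E0.2555
G1 X0.00 Y9.50 E0.2787
G1 X-3.63 Y8.77 E0.3019
G1 X-6.71 Y6.71 E0.3252
G1 X-8.77 Y3.63 E0.3484
G1 X-9.50 Y0.00 E0.3716

At z = 9.2 mm: the r=9.5 sphere slices to a regular 16-gon of circumradius 9.495 (√(r²−h²) with h=0.3 from center). The outline is a single polygon with 16 vertices. Extrusion per mm of travel: 0.4 × 0.1 / (π × 1.425²) = 0.006270. Accumulating E over each segment gives final E = 0.3716.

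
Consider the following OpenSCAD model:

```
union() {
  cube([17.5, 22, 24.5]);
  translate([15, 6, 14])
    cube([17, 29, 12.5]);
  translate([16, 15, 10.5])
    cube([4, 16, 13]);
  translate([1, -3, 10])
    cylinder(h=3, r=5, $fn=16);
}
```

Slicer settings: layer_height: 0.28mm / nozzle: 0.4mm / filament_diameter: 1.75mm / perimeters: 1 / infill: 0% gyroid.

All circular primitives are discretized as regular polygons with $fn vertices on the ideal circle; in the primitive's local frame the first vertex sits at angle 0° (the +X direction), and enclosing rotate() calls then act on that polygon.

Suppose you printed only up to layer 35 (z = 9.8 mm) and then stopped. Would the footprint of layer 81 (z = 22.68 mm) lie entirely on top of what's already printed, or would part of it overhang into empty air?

Compare the two slices. At z = 9.8: the cube is present — its section is the full 17.5×22 rectangle (area 385.00 mm²); the cube at (15, 6) is absent (z outside [14, 26.5]); the cube at (16, 15) is absent (z outside [10.5, 23.5]); the cylinder at (1, -3) does not reach this height (z outside [10, 13]); Merging all regions: only the 17.5×22 cube is present, so the union is just that shape — area = 385.00 mm². At z = 22.68: the 17.5×22 cube contributes its full rectangle (area 385.00 mm²); the 17×29 cube at (15, 6) contributes its full rectangle (area 493.00 mm²); the cube at (16, 15) (footprint 4×16) is included at this height (area 64.00 mm²); the cylinder at (1, -3) is not intersected at this z (z outside [10, 13]); Taking the union: the regions partially overlap — summed areas 942.00 mm² minus the doubly-counted overlap 104.00 mm² gives 838.00 mm² — area = 838.00 mm². Checking containment: at z = 22.68 the cross-section extends beyond the z = 9.8 cross-section by about 453.00 mm².

part overhangs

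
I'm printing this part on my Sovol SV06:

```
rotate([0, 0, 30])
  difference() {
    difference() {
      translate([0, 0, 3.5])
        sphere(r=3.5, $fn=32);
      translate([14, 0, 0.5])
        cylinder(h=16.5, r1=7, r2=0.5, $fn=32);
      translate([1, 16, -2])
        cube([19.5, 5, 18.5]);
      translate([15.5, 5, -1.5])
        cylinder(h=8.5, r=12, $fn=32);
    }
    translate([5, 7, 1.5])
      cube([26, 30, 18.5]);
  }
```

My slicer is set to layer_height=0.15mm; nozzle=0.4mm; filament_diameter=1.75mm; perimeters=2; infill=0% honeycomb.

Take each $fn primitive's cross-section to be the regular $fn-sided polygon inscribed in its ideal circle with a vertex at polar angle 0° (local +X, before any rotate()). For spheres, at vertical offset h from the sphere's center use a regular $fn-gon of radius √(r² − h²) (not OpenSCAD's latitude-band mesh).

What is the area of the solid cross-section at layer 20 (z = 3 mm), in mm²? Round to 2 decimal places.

37.46 mm²

At z = 3 mm: the sphere: section is a regular 32-gon, circumradius = √(r²−h²) = √(3.5²−0.5²) = 3.464 (area = (32/2)·3.464²·sin(360°/32) = 37.46 mm²); the cone at (14, 0) (r1=7→r2=0.5) has section circumradius 6.015 here — a regular 32-gon (area = (32/2)·6.015²·sin(360°/32) = 112.94 mm²); the cube at (1, 16) is present — its section is the full 19.5×5 rectangle (area 97.50 mm²); the r=12 cylinder at (15.5, 5) contributes a regular 32-gon of circumradius 12 (area = (32/2)·12.000²·sin(360°/32) = 449.49 mm²); After the difference (first − rest): starting from the r=3.5 sphere (37.46 mm²), the cone at (14, 0) misses the remaining region (no effect); the 19.5×5 cube at (1, 16) misses the remaining region (no effect); the r=12 cylinder at (15.5, 5) misses the remaining region (no effect) — area = 37.46 mm²; the 26×30 cube at (5, 7) contributes its full rectangle (area 780.00 mm²); After the difference (first − rest): starting from that combined region (37.46 mm²), the 26×30 cube at (5, 7) misses the remaining region (no effect) — area = 37.46 mm²; (whole slice rotated 30° about Z — lengths, areas and connectivity unchanged). Overall, the cross-section is a single solid region. Net area = 37.46 mm².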